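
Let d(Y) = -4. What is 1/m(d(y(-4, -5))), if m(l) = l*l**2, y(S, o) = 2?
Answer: -1/64 ≈ -0.015625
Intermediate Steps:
m(l) = l**3
1/m(d(y(-4, -5))) = 1/((-4)**3) = 1/(-64) = -1/64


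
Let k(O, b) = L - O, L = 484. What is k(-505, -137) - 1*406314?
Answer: -405325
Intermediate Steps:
k(O, b) = 484 - O
k(-505, -137) - 1*406314 = (484 - 1*(-505)) - 1*406314 = (484 + 505) - 406314 = 989 - 406314 = -405325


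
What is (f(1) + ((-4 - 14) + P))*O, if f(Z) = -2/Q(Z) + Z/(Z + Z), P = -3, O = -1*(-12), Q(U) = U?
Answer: -270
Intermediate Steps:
O = 12
f(Z) = ½ - 2/Z (f(Z) = -2/Z + Z/(Z + Z) = -2/Z + Z/((2*Z)) = -2/Z + Z*(1/(2*Z)) = -2/Z + ½ = ½ - 2/Z)
(f(1) + ((-4 - 14) + P))*O = ((½)*(-4 + 1)/1 + ((-4 - 14) - 3))*12 = ((½)*1*(-3) + (-18 - 3))*12 = (-3/2 - 21)*12 = -45/2*12 = -270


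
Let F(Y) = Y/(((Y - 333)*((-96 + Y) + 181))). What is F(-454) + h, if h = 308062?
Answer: 89462128532/290403 ≈ 3.0806e+5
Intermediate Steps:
F(Y) = Y/((-333 + Y)*(85 + Y)) (F(Y) = Y/(((-333 + Y)*(85 + Y))) = Y*(1/((-333 + Y)*(85 + Y))) = Y/((-333 + Y)*(85 + Y)))
F(-454) + h = -454/(-28305 + (-454)² - 248*(-454)) + 308062 = -454/(-28305 + 206116 + 112592) + 308062 = -454/290403 + 308062 = 89462128532/290403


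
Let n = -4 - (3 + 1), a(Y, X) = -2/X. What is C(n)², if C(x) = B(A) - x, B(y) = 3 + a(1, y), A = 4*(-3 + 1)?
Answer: 2025/16 ≈ 126.56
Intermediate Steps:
n = -8 (n = -4 - 1*4 = -4 - 4 = -8)
A = -8 (A = 4*(-2) = -8)
B(y) = 3 - 2/y
C(x) = 13/4 - x (C(x) = (3 - 2/(-8)) - x = (3 - 2*(-⅛)) - x = (3 + ¼) - x = 13/4 - x)
C(n)² = (13/4 - 1*(-8))² = (13/4 + 8)² = (45/4)² = 2025/16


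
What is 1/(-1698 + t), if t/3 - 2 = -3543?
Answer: -1/12321 ≈ -8.1162e-5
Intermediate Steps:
t = -10623 (t = 6 + 3*(-3543) = 6 - 10629 = -10623)
1/(-1698 + t) = 1/(-1698 - 10623) = 1/(-12321) = -1/12321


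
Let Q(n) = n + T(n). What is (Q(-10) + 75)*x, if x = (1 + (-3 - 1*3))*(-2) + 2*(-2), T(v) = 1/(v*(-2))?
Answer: 3903/10 ≈ 390.30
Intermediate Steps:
T(v) = -1/(2*v) (T(v) = 1/(-2*v) = -1/(2*v))
Q(n) = n - 1/(2*n)
x = 6 (x = (1 + (-3 - 3))*(-2) - 4 = (1 - 6)*(-2) - 4 = -5*(-2) - 4 = 10 - 4 = 6)
(Q(-10) + 75)*x = ((-10 - ½/(-10)) + 75)*6 = ((-10 - ½*(-⅒)) + 75)*6 = ((-10 + 1/20) + 75)*6 = (-199/20 + 75)*6 = (1301/20)*6 = 3903/10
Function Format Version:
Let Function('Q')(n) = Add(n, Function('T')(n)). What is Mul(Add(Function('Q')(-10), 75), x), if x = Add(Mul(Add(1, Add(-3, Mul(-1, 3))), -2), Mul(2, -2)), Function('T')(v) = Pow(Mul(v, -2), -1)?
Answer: Rational(3903, 10) ≈ 390.30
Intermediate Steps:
Function('T')(v) = Mul(Rational(-1, 2), Pow(v, -1)) (Function('T')(v) = Pow(Mul(-2, v), -1) = Mul(Rational(-1, 2), Pow(v, -1)))
Function('Q')(n) = Add(n, Mul(Rational(-1, 2), Pow(n, -1)))
x = 6 (x = Add(Mul(Add(1, Add(-3, -3)), -2), -4) = Add(Mul(Add(1, -6), -2), -4) = Add(Mul(-5, -2), -4) = Add(10, -4) = 6)
Mul(Add(Function('Q')(-10), 75), x) = Mul(Add(Add(-10, Mul(Rational(-1, 2), Pow(-10, -1))), 75), 6) = Mul(Add(Add(-10, Mul(Rational(-1, 2), Rational(-1, 10))), 75), 6) = Mul(Add(Add(-10, Rational(1, 20)), 75), 6) = Mul(Add(Rational(-199, 20), 75), 6) = Mul(Rational(1301, 20), 6) = Rational(3903, 10)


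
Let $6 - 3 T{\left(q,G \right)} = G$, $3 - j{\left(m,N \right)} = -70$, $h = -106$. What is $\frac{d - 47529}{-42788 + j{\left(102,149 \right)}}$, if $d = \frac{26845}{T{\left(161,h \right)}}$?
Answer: $\frac{748959}{683440} \approx 1.0959$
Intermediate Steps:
$j{\left(m,N \right)} = 73$ ($j{\left(m,N \right)} = 3 - -70 = 3 + 70 = 73$)
$T{\left(q,G \right)} = 2 - \frac{G}{3}$
$d = \frac{11505}{16}$ ($d = \frac{26845}{2 - - \frac{106}{3}} = \frac{26845}{2 + \frac{106}{3}} = \frac{26845}{\frac{112}{3}} = 26845 \cdot \frac{3}{112} = \frac{11505}{16} \approx 719.06$)
$\frac{d - 47529}{-42788 + j{\left(102,149 \right)}} = \frac{\frac{11505}{16} - 47529}{-42788 + 73} = - \frac{748959}{16 \left(-42715\right)} = \left(- \frac{748959}{16}\right) \left(- \frac{1}{42715}\right) = \frac{748959}{683440}$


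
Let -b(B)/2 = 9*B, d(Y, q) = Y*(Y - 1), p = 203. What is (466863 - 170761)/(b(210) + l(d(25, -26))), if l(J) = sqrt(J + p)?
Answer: -1119265560/14287597 - 296102*sqrt(803)/14287597 ≈ -78.926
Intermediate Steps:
d(Y, q) = Y*(-1 + Y)
b(B) = -18*B
l(J) = sqrt(203 + J) (l(J) = sqrt(J + 203) = sqrt(203 + J))
(466863 - 170761)/(b(210) + l(d(25, -26))) = (466863 - 170761)/(-18*210 + sqrt(203 + 25*(-1 + 25))) = 296102/(-3780 + sqrt(203 + 25*24)) = 296102/(-3780 + sqrt(203 + 600)) = 296102/(-3780 + sqrt(803))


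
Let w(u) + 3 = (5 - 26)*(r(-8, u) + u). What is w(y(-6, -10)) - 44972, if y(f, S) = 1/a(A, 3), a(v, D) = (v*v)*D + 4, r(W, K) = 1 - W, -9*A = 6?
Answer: -722687/16 ≈ -45168.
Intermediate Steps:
A = -⅔ (A = -⅑*6 = -⅔ ≈ -0.66667)
a(v, D) = 4 + D*v² (a(v, D) = v²*D + 4 = D*v² + 4 = 4 + D*v²)
y(f, S) = 3/16 (y(f, S) = 1/(4 + 3*(-⅔)²) = 1/(4 + 3*(4/9)) = 1/(4 + 4/3) = 1/(16/3) = 3/16)
w(u) = -192 - 21*u (w(u) = -3 + (5 - 26)*((1 - 1*(-8)) + u) = -3 - 21*((1 + 8) + u) = -3 - 21*(9 + u) = -3 + (-189 - 21*u) = -192 - 21*u)
w(y(-6, -10)) - 44972 = (-192 - 21*3/16) - 44972 = (-192 - 63/16) - 44972 = -3135/16 - 44972 = -722687/16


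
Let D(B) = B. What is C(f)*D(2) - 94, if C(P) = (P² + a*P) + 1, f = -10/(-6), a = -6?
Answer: -958/9 ≈ -106.44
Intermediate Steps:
f = 5/3 (f = -10*(-⅙) = 5/3 ≈ 1.6667)
C(P) = 1 + P² - 6*P (C(P) = (P² - 6*P) + 1 = 1 + P² - 6*P)
C(f)*D(2) - 94 = (1 + (5/3)² - 6*5/3)*2 - 94 = (1 + 25/9 - 10)*2 - 94 = -56/9*2 - 94 = -112/9 - 94 = -958/9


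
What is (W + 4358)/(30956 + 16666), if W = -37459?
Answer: -33101/47622 ≈ -0.69508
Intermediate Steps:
(W + 4358)/(30956 + 16666) = (-37459 + 4358)/(30956 + 16666) = -33101/47622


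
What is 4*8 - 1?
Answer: 31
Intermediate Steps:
4*8 - 1 = 32 - 1 = 31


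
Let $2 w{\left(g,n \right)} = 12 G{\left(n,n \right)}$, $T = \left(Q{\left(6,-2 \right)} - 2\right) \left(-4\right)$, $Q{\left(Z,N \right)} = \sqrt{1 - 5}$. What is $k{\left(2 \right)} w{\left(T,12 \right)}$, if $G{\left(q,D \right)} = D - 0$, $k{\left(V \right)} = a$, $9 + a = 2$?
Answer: $-504$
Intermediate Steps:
$a = -7$ ($a = -9 + 2 = -7$)
$k{\left(V \right)} = -7$
$Q{\left(Z,N \right)} = 2 i$ ($Q{\left(Z,N \right)} = \sqrt{-4} = 2 i$)
$G{\left(q,D \right)} = D$ ($G{\left(q,D \right)} = D + 0 = D$)
$T = 8 - 8 i$ ($T = \left(2 i - 2\right) \left(-4\right) = \left(-2 + 2 i\right) \left(-4\right) = 8 - 8 i \approx 8.0 - 8.0 i$)
$w{\left(g,n \right)} = 6 n$ ($w{\left(g,n \right)} = \frac{12 n}{2} = 6 n$)
$k{\left(2 \right)} w{\left(T,12 \right)} = - 7 \cdot 6 \cdot 12 = \left(-7\right) 72 = -504$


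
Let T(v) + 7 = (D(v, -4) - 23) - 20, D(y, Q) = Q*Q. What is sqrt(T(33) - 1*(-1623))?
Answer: sqrt(1589) ≈ 39.862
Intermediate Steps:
D(y, Q) = Q**2
T(v) = -34 (T(v) = -7 + (((-4)**2 - 23) - 20) = -7 + ((16 - 23) - 20) = -7 + (-7 - 20) = -7 - 27 = -34)
sqrt(T(33) - 1*(-1623)) = sqrt(-34 - 1*(-1623)) = sqrt(-34 + 1623) = sqrt(1589)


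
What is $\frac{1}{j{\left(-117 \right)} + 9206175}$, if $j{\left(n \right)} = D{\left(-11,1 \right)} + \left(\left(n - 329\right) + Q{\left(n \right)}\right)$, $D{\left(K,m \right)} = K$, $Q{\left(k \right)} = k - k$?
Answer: $\frac{1}{9205718} \approx 1.0863 \cdot 10^{-7}$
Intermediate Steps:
$Q{\left(k \right)} = 0$
$j{\left(n \right)} = -340 + n$ ($j{\left(n \right)} = -11 + \left(\left(n - 329\right) + 0\right) = -11 + \left(\left(-329 + n\right) + 0\right) = -11 + \left(-329 + n\right) = -340 + n$)
$\frac{1}{j{\left(-117 \right)} + 9206175} = \frac{1}{\left(-340 - 117\right) + 9206175} = \frac{1}{-457 + 9206175} = \frac{1}{9205718}$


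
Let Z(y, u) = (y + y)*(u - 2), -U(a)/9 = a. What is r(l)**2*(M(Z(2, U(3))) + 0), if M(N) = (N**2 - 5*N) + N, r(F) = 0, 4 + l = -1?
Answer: 0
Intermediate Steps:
l = -5 (l = -4 - 1 = -5)
U(a) = -9*a
Z(y, u) = 2*y*(-2 + u) (Z(y, u) = (2*y)*(-2 + u) = 2*y*(-2 + u))
M(N) = N**2 - 4*N
r(l)**2*(M(Z(2, U(3))) + 0) = 0**2*((2*2*(-2 - 9*3))*(-4 + 2*2*(-2 - 9*3)) + 0) = 0*((2*2*(-2 - 27))*(-4 + 2*2*(-2 - 27)) + 0) = 0*((2*2*(-29))*(-4 + 2*2*(-29)) + 0) = 0*(-116*(-4 - 116) + 0) = 0*(-116*(-120) + 0) = 0*(13920 + 0) = 0*13920 = 0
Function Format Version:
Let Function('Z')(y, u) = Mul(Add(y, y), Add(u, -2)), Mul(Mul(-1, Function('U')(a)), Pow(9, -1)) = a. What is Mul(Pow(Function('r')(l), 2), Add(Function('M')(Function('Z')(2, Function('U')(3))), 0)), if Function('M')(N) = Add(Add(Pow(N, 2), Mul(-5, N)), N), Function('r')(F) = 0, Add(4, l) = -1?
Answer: 0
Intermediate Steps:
l = -5 (l = Add(-4, -1) = -5)
Function('U')(a) = Mul(-9, a)
Function('Z')(y, u) = Mul(2, y, Add(-2, u)) (Function('Z')(y, u) = Mul(Mul(2, y), Add(-2, u)) = Mul(2, y, Add(-2, u)))
Function('M')(N) = Add(Pow(N, 2), Mul(-4, N))
Mul(Pow(Function('r')(l), 2), Add(Function('M')(Function('Z')(2, Function('U')(3))), 0)) = Mul(Pow(0, 2), Add(Mul(Mul(2, 2, Add(-2, Mul(-9, 3))), Add(-4, Mul(2, 2, Add(-2, Mul(-9, 3))))), 0)) = Mul(0, Add(Mul(Mul(2, 2, Add(-2, -27)), Add(-4, Mul(2, 2, Add(-2, -27)))), 0)) = Mul(0, Add(Mul(Mul(2, 2, -29), Add(-4, Mul(2, 2, -29))), 0)) = Mul(0, Add(Mul(-116, Add(-4, -116)), 0)) = Mul(0, Add(Mul(-116, -120), 0)) = Mul(0, Add(13920, 0)) = Mul(0, 13920) = 0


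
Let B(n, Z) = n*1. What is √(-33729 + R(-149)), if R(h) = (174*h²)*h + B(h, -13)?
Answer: 2*I*√143904251 ≈ 23992.0*I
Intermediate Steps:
B(n, Z) = n
R(h) = h + 174*h³ (R(h) = (174*h²)*h + h = 174*h³ + h = h + 174*h³)
√(-33729 + R(-149)) = √(-33729 + (-149 + 174*(-149)³)) = √(-33729 + (-149 + 174*(-3307949))) = √(-33729 + (-149 - 575583126)) = √(-33729 - 575583275) = √(-575617004) = 2*I*√143904251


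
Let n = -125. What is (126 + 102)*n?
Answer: -28500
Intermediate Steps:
(126 + 102)*n = (126 + 102)*(-125) = 228*(-125) = -28500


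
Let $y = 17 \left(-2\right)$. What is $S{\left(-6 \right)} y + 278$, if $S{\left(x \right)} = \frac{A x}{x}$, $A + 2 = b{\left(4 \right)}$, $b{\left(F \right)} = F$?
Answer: $210$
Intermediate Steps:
$y = -34$
$A = 2$ ($A = -2 + 4 = 2$)
$S{\left(x \right)} = 2$ ($S{\left(x \right)} = \frac{2 x}{x} = 2$)
$S{\left(-6 \right)} y + 278 = 2 \left(-34\right) + 278 = -68 + 278 = 210$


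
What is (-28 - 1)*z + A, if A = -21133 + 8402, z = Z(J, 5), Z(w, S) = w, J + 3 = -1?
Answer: -12615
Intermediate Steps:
J = -4 (J = -3 - 1 = -4)
z = -4
A = -12731
(-28 - 1)*z + A = (-28 - 1)*(-4) - 12731 = -29*(-4) - 12731 = 116 - 12731 = -12615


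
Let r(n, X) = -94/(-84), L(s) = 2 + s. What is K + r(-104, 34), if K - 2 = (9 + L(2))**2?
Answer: 7229/42 ≈ 172.12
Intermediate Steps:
r(n, X) = 47/42 (r(n, X) = -94*(-1/84) = 47/42)
K = 171 (K = 2 + (9 + (2 + 2))**2 = 2 + (9 + 4)**2 = 2 + 13**2 = 2 + 169 = 171)
K + r(-104, 34) = 171 + 47/42 = 7229/42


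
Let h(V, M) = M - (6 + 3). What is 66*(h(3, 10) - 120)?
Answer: -7854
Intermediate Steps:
h(V, M) = -9 + M (h(V, M) = M - 1*9 = M - 9 = -9 + M)
66*(h(3, 10) - 120) = 66*((-9 + 10) - 120) = 66*(1 - 120) = 66*(-119) = -7854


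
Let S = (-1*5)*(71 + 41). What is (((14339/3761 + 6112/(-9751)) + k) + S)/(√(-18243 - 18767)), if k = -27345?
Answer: 511628746049*I*√37010/678643321055 ≈ 145.04*I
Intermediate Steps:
S = -560 (S = -5*112 = -560)
(((14339/3761 + 6112/(-9751)) + k) + S)/(√(-18243 - 18767)) = (((14339/3761 + 6112/(-9751)) - 27345) - 560)/(√(-18243 - 18767)) = (((14339*(1/3761) + 6112*(-1/9751)) - 27345) - 560)/(√(-37010)) = (((14339/3761 - 6112/9751) - 27345) - 560)/((I*√37010)) = ((116832357/36673511 - 27345) - 560)*(-I*√37010/37010) = (-1002720325938/36673511 - 560)*(-I*√37010/37010) = -(-511628746049)*I*√37010/678643321055 = 511628746049*I*√37010/678643321055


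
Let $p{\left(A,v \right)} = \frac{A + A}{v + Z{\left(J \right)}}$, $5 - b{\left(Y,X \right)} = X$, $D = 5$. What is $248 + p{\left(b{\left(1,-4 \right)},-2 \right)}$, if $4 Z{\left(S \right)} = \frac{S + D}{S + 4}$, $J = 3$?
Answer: $\frac{475}{2} \approx 237.5$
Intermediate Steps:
$b{\left(Y,X \right)} = 5 - X$
$Z{\left(S \right)} = \frac{5 + S}{4 \left(4 + S\right)}$ ($Z{\left(S \right)} = \frac{\left(S + 5\right) \frac{1}{S + 4}}{4} = \frac{\left(5 + S\right) \frac{1}{4 + S}}{4} = \frac{\frac{1}{4 + S} \left(5 + S\right)}{4} = \frac{5 + S}{4 \left(4 + S\right)}$)
$p{\left(A,v \right)} = \frac{2 A}{\frac{2}{7} + v}$ ($p{\left(A,v \right)} = \frac{A + A}{v + \frac{5 + 3}{4 \left(4 + 3\right)}} = \frac{2 A}{v + \frac{1}{4} \cdot \frac{1}{7} \cdot 8} = \frac{2 A}{v + \frac{2}{7}} = \frac{2 A}{\frac{2}{7} + v}$)
$248 + p{\left(b{\left(1,-4 \right)},-2 \right)} = 248 + \frac{14 \left(5 - -4\right)}{2 + 7 \left(-2\right)} = 248 + \frac{14 \left(5 + 4\right)}{2 - 14} = 248 + 14 \cdot 9 \frac{1}{-12} = 248 + 14 \cdot 9 \left(- \frac{1}{12}\right) = 248 - \frac{21}{2} = \frac{475}{2}$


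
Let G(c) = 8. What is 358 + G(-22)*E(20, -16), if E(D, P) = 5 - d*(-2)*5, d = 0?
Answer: 398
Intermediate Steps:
E(D, P) = 5 (E(D, P) = 5 - 0*(-2)*5 = 5 - 0*5 = 5 - 1*0 = 5 + 0 = 5)
358 + G(-22)*E(20, -16) = 358 + 8*5 = 358 + 40 = 398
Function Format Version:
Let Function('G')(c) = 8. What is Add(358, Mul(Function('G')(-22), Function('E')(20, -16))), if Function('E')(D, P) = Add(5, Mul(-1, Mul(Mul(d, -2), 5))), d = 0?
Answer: 398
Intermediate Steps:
Function('E')(D, P) = 5 (Function('E')(D, P) = Add(5, Mul(-1, Mul(Mul(0, -2), 5))) = Add(5, Mul(-1, Mul(0, 5))) = Add(5, Mul(-1, 0)) = Add(5, 0) = 5)
Add(358, Mul(Function('G')(-22), Function('E')(20, -16))) = Add(358, Mul(8, 5)) = Add(358, 40) = 398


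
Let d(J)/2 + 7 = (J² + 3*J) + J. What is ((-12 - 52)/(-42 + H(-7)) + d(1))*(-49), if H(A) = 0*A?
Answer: 364/3 ≈ 121.33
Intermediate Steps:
H(A) = 0
d(J) = -14 + 2*J² + 8*J (d(J) = -14 + 2*((J² + 3*J) + J) = -14 + 2*(J² + 4*J) = -14 + (2*J² + 8*J) = -14 + 2*J² + 8*J)
((-12 - 52)/(-42 + H(-7)) + d(1))*(-49) = ((-12 - 52)/(-42 + 0) + (-14 + 2*1² + 8*1))*(-49) = (-64/(-42) + (-14 + 2*1 + 8))*(-49) = (-64*(-1/42) + (-14 + 2 + 8))*(-49) = (32/21 - 4)*(-49) = -52/21*(-49) = 364/3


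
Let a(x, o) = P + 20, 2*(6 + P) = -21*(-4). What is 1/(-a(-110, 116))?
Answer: -1/56 ≈ -0.017857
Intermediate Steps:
P = 36 (P = -6 + (-21*(-4))/2 = -6 + (½)*84 = -6 + 42 = 36)
a(x, o) = 56 (a(x, o) = 36 + 20 = 56)
1/(-a(-110, 116)) = 1/(-1*56) = 1/(-56) = -1/56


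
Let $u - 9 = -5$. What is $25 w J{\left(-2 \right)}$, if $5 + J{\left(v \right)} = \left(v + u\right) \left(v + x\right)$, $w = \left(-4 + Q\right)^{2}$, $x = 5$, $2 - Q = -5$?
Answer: $225$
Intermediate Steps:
$Q = 7$ ($Q = 2 - -5 = 2 + 5 = 7$)
$u = 4$ ($u = 9 - 5 = 4$)
$w = 9$ ($w = \left(-4 + 7\right)^{2} = 3^{2} = 9$)
$J{\left(v \right)} = -5 + \left(4 + v\right) \left(5 + v\right)$ ($J{\left(v \right)} = -5 + \left(v + 4\right) \left(v + 5\right) = -5 + \left(4 + v\right) \left(5 + v\right)$)
$25 w J{\left(-2 \right)} = 25 \cdot 9 \left(15 + \left(-2\right)^{2} + 9 \left(-2\right)\right) = 225 \left(15 + 4 - 18\right) = 225 \cdot 1 = 225$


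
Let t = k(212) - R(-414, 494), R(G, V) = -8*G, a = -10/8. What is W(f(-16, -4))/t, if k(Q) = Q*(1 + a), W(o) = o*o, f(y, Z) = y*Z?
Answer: -4096/3365 ≈ -1.2172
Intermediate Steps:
a = -5/4 (a = -10*1/8 = -5/4 ≈ -1.2500)
f(y, Z) = Z*y
W(o) = o**2
k(Q) = -Q/4 (k(Q) = Q*(1 - 5/4) = Q*(-1/4) = -Q/4)
t = -3365 (t = -1/4*212 - (-8)*(-414) = -53 - 1*3312 = -53 - 3312 = -3365)
W(f(-16, -4))/t = (-4*(-16))**2/(-3365) = 64**2*(-1/3365) = 4096*(-1/3365) = -4096/3365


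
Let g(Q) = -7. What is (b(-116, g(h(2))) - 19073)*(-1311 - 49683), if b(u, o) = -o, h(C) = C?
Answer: 972251604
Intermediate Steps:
(b(-116, g(h(2))) - 19073)*(-1311 - 49683) = (-1*(-7) - 19073)*(-1311 - 49683) = (7 - 19073)*(-50994) = -19066*(-50994) = 972251604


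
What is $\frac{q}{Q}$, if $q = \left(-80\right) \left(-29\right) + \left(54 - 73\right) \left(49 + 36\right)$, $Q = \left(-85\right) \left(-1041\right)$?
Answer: $\frac{47}{5899} \approx 0.0079675$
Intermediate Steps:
$Q = 88485$
$q = 705$ ($q = 2320 - 1615 = 705$)
$\frac{q}{Q} = \frac{705}{88485} = 705 \cdot \frac{1}{88485} = \frac{47}{5899}$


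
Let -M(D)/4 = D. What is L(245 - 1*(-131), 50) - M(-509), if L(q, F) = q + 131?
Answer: -1529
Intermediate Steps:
M(D) = -4*D
L(q, F) = 131 + q
L(245 - 1*(-131), 50) - M(-509) = (131 + (245 - 1*(-131))) - (-4)*(-509) = (131 + (245 + 131)) - 1*2036 = (131 + 376) - 2036 = 507 - 2036 = -1529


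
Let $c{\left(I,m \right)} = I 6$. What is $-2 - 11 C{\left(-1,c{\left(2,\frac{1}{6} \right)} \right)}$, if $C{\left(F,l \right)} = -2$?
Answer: $20$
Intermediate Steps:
$c{\left(I,m \right)} = 6 I$
$-2 - 11 C{\left(-1,c{\left(2,\frac{1}{6} \right)} \right)} = -2 - -22 = -2 + 22 = 20$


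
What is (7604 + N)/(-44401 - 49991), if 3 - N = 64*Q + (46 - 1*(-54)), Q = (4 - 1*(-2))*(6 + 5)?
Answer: -3283/94392 ≈ -0.034781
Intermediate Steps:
Q = 66 (Q = (4 + 2)*11 = 6*11 = 66)
N = -4321 (N = 3 - (64*66 + (46 - 1*(-54))) = 3 - (4224 + (46 + 54)) = 3 - (4224 + 100) = 3 - 1*4324 = 3 - 4324 = -4321)
(7604 + N)/(-44401 - 49991) = (7604 - 4321)/(-44401 - 49991) = 3283/(-94392) = 3283*(-1/94392) = -3283/94392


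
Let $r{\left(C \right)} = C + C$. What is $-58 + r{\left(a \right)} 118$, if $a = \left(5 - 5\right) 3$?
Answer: $-58$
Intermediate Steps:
$a = 0$ ($a = 0 \cdot 3 = 0$)
$r{\left(C \right)} = 2 C$
$-58 + r{\left(a \right)} 118 = -58 + 2 \cdot 0 \cdot 118 = -58 + 0 \cdot 118 = -58 + 0 = -58$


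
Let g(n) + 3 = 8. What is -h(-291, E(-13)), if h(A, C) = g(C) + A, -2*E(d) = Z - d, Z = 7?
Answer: 286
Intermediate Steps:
g(n) = 5 (g(n) = -3 + 8 = 5)
E(d) = -7/2 + d/2 (E(d) = -(7 - d)/2 = -7/2 + d/2)
h(A, C) = 5 + A
-h(-291, E(-13)) = -(5 - 291) = -1*(-286) = 286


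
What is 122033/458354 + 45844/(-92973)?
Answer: -568647451/2506738026 ≈ -0.22685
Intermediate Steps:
122033/458354 + 45844/(-92973) = 122033*(1/458354) + 45844*(-1/92973) = 122033/458354 - 45844/92973 = -568647451/2506738026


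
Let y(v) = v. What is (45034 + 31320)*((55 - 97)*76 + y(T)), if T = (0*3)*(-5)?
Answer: -243721968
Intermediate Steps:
T = 0 (T = 0*(-5) = 0)
(45034 + 31320)*((55 - 97)*76 + y(T)) = (45034 + 31320)*((55 - 97)*76 + 0) = 76354*(-42*76 + 0) = 76354*(-3192 + 0) = 76354*(-3192) = -243721968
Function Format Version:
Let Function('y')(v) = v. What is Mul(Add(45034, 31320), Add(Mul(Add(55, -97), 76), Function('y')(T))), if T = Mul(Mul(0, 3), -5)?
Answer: -243721968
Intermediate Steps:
T = 0 (T = Mul(0, -5) = 0)
Mul(Add(45034, 31320), Add(Mul(Add(55, -97), 76), Function('y')(T))) = Mul(Add(45034, 31320), Add(Mul(Add(55, -97), 76), 0)) = Mul(76354, Add(Mul(-42, 76), 0)) = Mul(76354, Add(-3192, 0)) = Mul(76354, -3192) = -243721968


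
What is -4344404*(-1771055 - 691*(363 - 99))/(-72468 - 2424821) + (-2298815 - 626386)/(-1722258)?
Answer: -4872094358736501013/1433658652854 ≈ -3.3984e+6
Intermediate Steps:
-4344404*(-1771055 - 691*(363 - 99))/(-72468 - 2424821) + (-2298815 - 626386)/(-1722258) = -4344404/((-2497289/(-1771055 - 691*264))) - 2925201*(-1/1722258) = -4344404/((-2497289/(-1771055 - 182424))) + 975067/574086 = -4344404/((-2497289/(-1953479))) + 975067/574086 = -4344404/((-2497289*(-1/1953479))) + 975067/574086 = -4344404/2497289/1953479 + 975067/574086 = -4344404*1953479/2497289 + 975067/574086 = -8486701981516/2497289 + 975067/574086 = -4872094358736501013/1433658652854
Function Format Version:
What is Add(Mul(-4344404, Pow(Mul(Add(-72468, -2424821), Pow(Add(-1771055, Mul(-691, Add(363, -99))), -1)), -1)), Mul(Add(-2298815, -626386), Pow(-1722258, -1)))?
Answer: Rational(-4872094358736501013, 1433658652854) ≈ -3.3984e+6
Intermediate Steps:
Add(Mul(-4344404, Pow(Mul(Add(-72468, -2424821), Pow(Add(-1771055, Mul(-691, Add(363, -99))), -1)), -1)), Mul(Add(-2298815, -626386), Pow(-1722258, -1))) = Add(Mul(-4344404, Pow(Mul(-2497289, Pow(Add(-1771055, Mul(-691, 264)), -1)), -1)), Mul(-2925201, Rational(-1, 1722258))) = Add(Mul(-4344404, Pow(Mul(-2497289, Pow(Add(-1771055, -182424), -1)), -1)), Rational(975067, 574086)) = Add(Mul(-4344404, Pow(Mul(-2497289, Pow(-1953479, -1)), -1)), Rational(975067, 574086)) = Add(Mul(-4344404, Pow(Mul(-2497289, Rational(-1, 1953479)), -1)), Rational(975067, 574086)) = Add(Mul(-4344404, Pow(Rational(2497289, 1953479), -1)), Rational(975067, 574086)) = Add(Mul(-4344404, Rational(1953479, 2497289)), Rational(975067, 574086)) = Add(Rational(-8486701981516, 2497289), Rational(975067, 574086)) = Rational(-4872094358736501013, 1433658652854)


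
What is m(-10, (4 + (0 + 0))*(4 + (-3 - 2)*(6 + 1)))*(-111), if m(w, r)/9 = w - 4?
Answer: 13986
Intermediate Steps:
m(w, r) = -36 + 9*w (m(w, r) = 9*(w - 4) = 9*(-4 + w) = -36 + 9*w)
m(-10, (4 + (0 + 0))*(4 + (-3 - 2)*(6 + 1)))*(-111) = (-36 + 9*(-10))*(-111) = (-36 - 90)*(-111) = -126*(-111) = 13986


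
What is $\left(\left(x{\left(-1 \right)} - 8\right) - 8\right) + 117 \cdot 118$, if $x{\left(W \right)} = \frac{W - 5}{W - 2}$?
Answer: $13792$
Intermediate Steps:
$x{\left(W \right)} = \frac{-5 + W}{-2 + W}$
$\left(\left(x{\left(-1 \right)} - 8\right) - 8\right) + 117 \cdot 118 = \left(\left(\frac{-5 - 1}{-2 - 1} - 8\right) - 8\right) + 117 \cdot 118 = \left(\left(\frac{1}{-3} \left(-6\right) - 8\right) - 8\right) + 13806 = \left(\left(\left(- \frac{1}{3}\right) \left(-6\right) - 8\right) - 8\right) + 13806 = \left(\left(2 - 8\right) - 8\right) + 13806 = \left(-6 - 8\right) + 13806 = -14 + 13806 = 13792$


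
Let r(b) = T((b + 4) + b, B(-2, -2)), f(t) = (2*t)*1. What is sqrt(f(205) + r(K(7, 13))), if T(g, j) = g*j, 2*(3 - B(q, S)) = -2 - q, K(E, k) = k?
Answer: 10*sqrt(5) ≈ 22.361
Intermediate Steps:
B(q, S) = 4 + q/2 (B(q, S) = 3 - (-2 - q)/2 = 3 + (1 + q/2) = 4 + q/2)
f(t) = 2*t
r(b) = 12 + 6*b (r(b) = ((b + 4) + b)*(4 + (1/2)*(-2)) = ((4 + b) + b)*(4 - 1) = (4 + 2*b)*3 = 12 + 6*b)
sqrt(f(205) + r(K(7, 13))) = sqrt(2*205 + (12 + 6*13)) = sqrt(410 + (12 + 78)) = sqrt(410 + 90) = sqrt(500) = 10*sqrt(5)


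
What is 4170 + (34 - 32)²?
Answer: 4174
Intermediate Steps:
4170 + (34 - 32)² = 4170 + 2² = 4170 + 4 = 4174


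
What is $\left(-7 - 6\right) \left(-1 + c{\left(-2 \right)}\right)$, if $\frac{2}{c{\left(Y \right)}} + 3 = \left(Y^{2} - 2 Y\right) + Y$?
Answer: $\frac{13}{3} \approx 4.3333$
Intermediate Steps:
$c{\left(Y \right)} = \frac{2}{-3 + Y^{2} - Y}$ ($c{\left(Y \right)} = \frac{2}{-3 + \left(\left(Y^{2} - 2 Y\right) + Y\right)} = \frac{2}{-3 + \left(Y^{2} - Y\right)} = \frac{2}{-3 + Y^{2} - Y}$)
$\left(-7 - 6\right) \left(-1 + c{\left(-2 \right)}\right) = \left(-7 - 6\right) \left(-1 + \frac{2}{-3 + \left(-2\right)^{2} - -2}\right) = \left(-7 - 6\right) \left(-1 + \frac{2}{-3 + 4 + 2}\right) = - 13 \left(-1 + \frac{2}{3}\right) = \left(-13\right) \left(- \frac{1}{3}\right) = \frac{13}{3}$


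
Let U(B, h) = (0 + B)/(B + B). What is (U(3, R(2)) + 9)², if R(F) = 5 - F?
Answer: 361/4 ≈ 90.250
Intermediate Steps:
U(B, h) = ½ (U(B, h) = B/((2*B)) = B*(1/(2*B)) = ½)
(U(3, R(2)) + 9)² = (½ + 9)² = (19/2)² = 361/4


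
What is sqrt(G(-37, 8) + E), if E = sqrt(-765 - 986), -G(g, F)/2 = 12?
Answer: sqrt(-24 + I*sqrt(1751)) ≈ 3.4813 + 6.0099*I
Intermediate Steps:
G(g, F) = -24 (G(g, F) = -2*12 = -24)
E = I*sqrt(1751) (E = sqrt(-1751) = I*sqrt(1751) ≈ 41.845*I)
sqrt(G(-37, 8) + E) = sqrt(-24 + I*sqrt(1751))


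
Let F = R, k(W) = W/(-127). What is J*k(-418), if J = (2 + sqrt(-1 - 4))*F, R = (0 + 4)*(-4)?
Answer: -13376/127 - 6688*I*sqrt(5)/127 ≈ -105.32 - 117.75*I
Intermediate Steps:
k(W) = -W/127 (k(W) = W*(-1/127) = -W/127)
R = -16 (R = 4*(-4) = -16)
F = -16
J = -32 - 16*I*sqrt(5) (J = (2 + sqrt(-1 - 4))*(-16) = (2 + sqrt(-5))*(-16) = (2 + I*sqrt(5))*(-16) = -32 - 16*I*sqrt(5) ≈ -32.0 - 35.777*I)
J*k(-418) = (-32 - 16*I*sqrt(5))*(-1/127*(-418)) = (-32 - 16*I*sqrt(5))*(418/127) = -13376/127 - 6688*I*sqrt(5)/127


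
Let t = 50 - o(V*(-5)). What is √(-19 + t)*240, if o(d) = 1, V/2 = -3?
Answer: 240*√30 ≈ 1314.5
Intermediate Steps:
V = -6 (V = 2*(-3) = -6)
t = 49 (t = 50 - 1*1 = 50 - 1 = 49)
√(-19 + t)*240 = √(-19 + 49)*240 = √30*240 = 240*√30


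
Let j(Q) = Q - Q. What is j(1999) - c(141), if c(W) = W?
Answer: -141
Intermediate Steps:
j(Q) = 0
j(1999) - c(141) = 0 - 1*141 = 0 - 141 = -141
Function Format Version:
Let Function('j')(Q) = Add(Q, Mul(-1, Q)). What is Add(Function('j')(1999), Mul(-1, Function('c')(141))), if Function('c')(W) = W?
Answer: -141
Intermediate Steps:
Function('j')(Q) = 0
Add(Function('j')(1999), Mul(-1, Function('c')(141))) = Add(0, Mul(-1, 141)) = Add(0, -141) = -141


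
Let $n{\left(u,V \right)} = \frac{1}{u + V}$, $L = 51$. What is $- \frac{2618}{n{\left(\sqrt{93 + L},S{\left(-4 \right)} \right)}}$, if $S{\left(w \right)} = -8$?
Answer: $-10472$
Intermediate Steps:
$n{\left(u,V \right)} = \frac{1}{V + u}$
$- \frac{2618}{n{\left(\sqrt{93 + L},S{\left(-4 \right)} \right)}} = - \frac{2618}{\frac{1}{-8 + \sqrt{93 + 51}}} = - \frac{2618}{\frac{1}{-8 + \sqrt{144}}} = - \frac{2618}{\frac{1}{-8 + 12}} = - \frac{2618}{\frac{1}{4}} = - 2618 \frac{1}{\frac{1}{4}} = \left(-2618\right) 4 = -10472$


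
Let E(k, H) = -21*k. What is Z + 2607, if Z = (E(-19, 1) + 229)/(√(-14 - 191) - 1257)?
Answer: 2059466391/790127 - 314*I*√205/790127 ≈ 2606.5 - 0.00569*I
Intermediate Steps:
Z = 628/(-1257 + I*√205) (Z = (-21*(-19) + 229)/(√(-14 - 191) - 1257) = (399 + 229)/(√(-205) - 1257) = 628/(I*√205 - 1257) = 628/(-1257 + I*√205) ≈ -0.49954 - 0.00569*I)
Z + 2607 = (-394698/790127 - 314*I*√205/790127) + 2607 = 2059466391/790127 - 314*I*√205/790127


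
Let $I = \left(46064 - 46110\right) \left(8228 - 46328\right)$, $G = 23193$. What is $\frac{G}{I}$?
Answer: $\frac{7731}{584200} \approx 0.013233$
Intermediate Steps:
$I = 1752600$ ($I = \left(-46\right) \left(-38100\right) = 1752600$)
$\frac{G}{I} = \frac{23193}{1752600} = 23193 \cdot \frac{1}{1752600} = \frac{7731}{584200}$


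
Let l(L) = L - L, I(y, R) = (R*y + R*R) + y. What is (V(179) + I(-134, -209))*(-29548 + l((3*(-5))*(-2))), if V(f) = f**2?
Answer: -3060995512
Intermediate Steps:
I(y, R) = y + R**2 + R*y (I(y, R) = (R*y + R**2) + y = (R**2 + R*y) + y = y + R**2 + R*y)
l(L) = 0
(V(179) + I(-134, -209))*(-29548 + l((3*(-5))*(-2))) = (179**2 + (-134 + (-209)**2 - 209*(-134)))*(-29548 + 0) = (32041 + (-134 + 43681 + 28006))*(-29548) = (32041 + 71553)*(-29548) = 103594*(-29548) = -3060995512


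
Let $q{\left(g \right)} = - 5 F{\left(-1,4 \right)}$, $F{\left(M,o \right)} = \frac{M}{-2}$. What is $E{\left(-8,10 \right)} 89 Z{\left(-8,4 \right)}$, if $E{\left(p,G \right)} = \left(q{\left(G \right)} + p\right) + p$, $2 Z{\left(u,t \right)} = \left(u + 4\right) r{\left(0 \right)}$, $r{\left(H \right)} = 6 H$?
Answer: $0$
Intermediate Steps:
$F{\left(M,o \right)} = - \frac{M}{2}$ ($F{\left(M,o \right)} = M \left(- \frac{1}{2}\right) = - \frac{M}{2}$)
$q{\left(g \right)} = - \frac{5}{2}$ ($q{\left(g \right)} = - 5 \left(\left(- \frac{1}{2}\right) \left(-1\right)\right) = \left(-5\right) \frac{1}{2} = - \frac{5}{2}$)
$Z{\left(u,t \right)} = 0$ ($Z{\left(u,t \right)} = \frac{\left(u + 4\right) 6 \cdot 0}{2} = \frac{\left(4 + u\right) 0}{2} = \frac{1}{2} \cdot 0 = 0$)
$E{\left(p,G \right)} = - \frac{5}{2} + 2 p$ ($E{\left(p,G \right)} = \left(- \frac{5}{2} + p\right) + p = - \frac{5}{2} + 2 p$)
$E{\left(-8,10 \right)} 89 Z{\left(-8,4 \right)} = \left(- \frac{5}{2} + 2 \left(-8\right)\right) 89 \cdot 0 = \left(- \frac{5}{2} - 16\right) 89 \cdot 0 = \left(- \frac{37}{2}\right) 89 \cdot 0 = \left(- \frac{3293}{2}\right) 0 = 0$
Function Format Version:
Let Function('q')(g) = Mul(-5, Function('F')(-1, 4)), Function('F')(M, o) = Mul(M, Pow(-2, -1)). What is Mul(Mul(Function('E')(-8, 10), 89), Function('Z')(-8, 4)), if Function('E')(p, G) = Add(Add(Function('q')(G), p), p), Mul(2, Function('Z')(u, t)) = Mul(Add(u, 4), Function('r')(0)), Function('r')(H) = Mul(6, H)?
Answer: 0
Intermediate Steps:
Function('F')(M, o) = Mul(Rational(-1, 2), M) (Function('F')(M, o) = Mul(M, Rational(-1, 2)) = Mul(Rational(-1, 2), M))
Function('q')(g) = Rational(-5, 2) (Function('q')(g) = Mul(-5, Mul(Rational(-1, 2), -1)) = Mul(-5, Rational(1, 2)) = Rational(-5, 2))
Function('Z')(u, t) = 0 (Function('Z')(u, t) = Mul(Rational(1, 2), Mul(Add(u, 4), Mul(6, 0))) = Mul(Rational(1, 2), Mul(Add(4, u), 0)) = Mul(Rational(1, 2), 0) = 0)
Function('E')(p, G) = Add(Rational(-5, 2), Mul(2, p)) (Function('E')(p, G) = Add(Add(Rational(-5, 2), p), p) = Add(Rational(-5, 2), Mul(2, p)))
Mul(Mul(Function('E')(-8, 10), 89), Function('Z')(-8, 4)) = Mul(Mul(Add(Rational(-5, 2), Mul(2, -8)), 89), 0) = Mul(Mul(Add(Rational(-5, 2), -16), 89), 0) = Mul(Mul(Rational(-37, 2), 89), 0) = Mul(Rational(-3293, 2), 0) = 0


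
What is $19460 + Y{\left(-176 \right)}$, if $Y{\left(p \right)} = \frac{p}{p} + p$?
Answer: $19285$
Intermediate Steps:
$Y{\left(p \right)} = 1 + p$
$19460 + Y{\left(-176 \right)} = 19460 + \left(1 - 176\right) = 19460 - 175 = 19285$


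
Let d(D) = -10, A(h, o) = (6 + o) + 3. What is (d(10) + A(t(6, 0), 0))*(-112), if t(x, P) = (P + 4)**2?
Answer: 112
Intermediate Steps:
t(x, P) = (4 + P)**2
A(h, o) = 9 + o
(d(10) + A(t(6, 0), 0))*(-112) = (-10 + (9 + 0))*(-112) = (-10 + 9)*(-112) = -1*(-112) = 112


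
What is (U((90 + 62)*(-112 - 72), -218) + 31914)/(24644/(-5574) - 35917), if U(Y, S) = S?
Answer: -88336752/100113001 ≈ -0.88237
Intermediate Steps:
(U((90 + 62)*(-112 - 72), -218) + 31914)/(24644/(-5574) - 35917) = (-218 + 31914)/(24644/(-5574) - 35917) = 31696/(24644*(-1/5574) - 35917) = 31696/(-12322/2787 - 35917) = 31696/(-100113001/2787) = 31696*(-2787/100113001) = -88336752/100113001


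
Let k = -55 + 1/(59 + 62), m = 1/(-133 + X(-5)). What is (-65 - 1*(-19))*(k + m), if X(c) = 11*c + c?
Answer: 59079778/23353 ≈ 2529.9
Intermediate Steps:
X(c) = 12*c
m = -1/193 (m = 1/(-133 + 12*(-5)) = 1/(-133 - 60) = 1/(-193) = -1/193 ≈ -0.0051813)
k = -6654/121 (k = -55 + 1/121 = -6654/121 ≈ -54.992)
(-65 - 1*(-19))*(k + m) = (-65 - 1*(-19))*(-6654/121 - 1/193) = (-65 + 19)*(-1284343/23353) = -46*(-1284343/23353) = 59079778/23353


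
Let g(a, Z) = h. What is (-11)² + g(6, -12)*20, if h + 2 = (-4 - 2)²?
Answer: 801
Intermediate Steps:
h = 34 (h = -2 + (-4 - 2)² = -2 + (-6)² = -2 + 36 = 34)
g(a, Z) = 34
(-11)² + g(6, -12)*20 = (-11)² + 34*20 = 121 + 680 = 801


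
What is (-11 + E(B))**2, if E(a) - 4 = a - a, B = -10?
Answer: 49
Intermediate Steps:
E(a) = 4 (E(a) = 4 + (a - a) = 4 + 0 = 4)
(-11 + E(B))**2 = (-11 + 4)**2 = (-7)**2 = 49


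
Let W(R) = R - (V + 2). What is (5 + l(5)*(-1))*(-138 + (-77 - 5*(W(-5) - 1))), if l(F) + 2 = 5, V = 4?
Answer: -310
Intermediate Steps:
l(F) = 3 (l(F) = -2 + 5 = 3)
W(R) = -6 + R (W(R) = R - (4 + 2) = R - 1*6 = R - 6 = -6 + R)
(5 + l(5)*(-1))*(-138 + (-77 - 5*(W(-5) - 1))) = (5 + 3*(-1))*(-138 + (-77 - 5*((-6 - 5) - 1))) = (5 - 3)*(-138 + (-77 - 5*(-11 - 1))) = 2*(-138 + (-77 - 5*(-12))) = 2*(-138 + (-77 - 1*(-60))) = 2*(-138 + (-77 + 60)) = 2*(-138 - 17) = 2*(-155) = -310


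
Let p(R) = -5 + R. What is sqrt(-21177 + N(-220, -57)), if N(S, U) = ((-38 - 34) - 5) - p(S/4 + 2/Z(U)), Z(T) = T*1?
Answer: 2*I*sqrt(17214798)/57 ≈ 145.58*I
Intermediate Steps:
Z(T) = T
N(S, U) = -72 - 2/U - S/4 (N(S, U) = ((-38 - 34) - 5) - (-5 + (S/4 + 2/U)) = (-72 - 5) - (-5 + (S*(1/4) + 2/U)) = -77 - (-5 + (S/4 + 2/U)) = -77 - (-5 + (2/U + S/4)) = -77 - (-5 + 2/U + S/4) = -77 + (5 - 2/U - S/4) = -72 - 2/U - S/4)
sqrt(-21177 + N(-220, -57)) = sqrt(-21177 + (-72 - 2/(-57) - 1/4*(-220))) = sqrt(-21177 + (-72 - 2*(-1/57) + 55)) = sqrt(-21177 + (-72 + 2/57 + 55)) = sqrt(-21177 - 967/57) = sqrt(-1208056/57) = 2*I*sqrt(17214798)/57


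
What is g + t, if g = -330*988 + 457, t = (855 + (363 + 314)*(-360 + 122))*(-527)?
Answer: 84137234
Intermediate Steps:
t = 84462817 (t = (855 + 677*(-238))*(-527) = (855 - 161126)*(-527) = -160271*(-527) = 84462817)
g = -325583 (g = -326040 + 457 = -325583)
g + t = -325583 + 84462817 = 84137234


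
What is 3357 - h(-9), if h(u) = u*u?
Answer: 3276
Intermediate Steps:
h(u) = u**2
3357 - h(-9) = 3357 - 1*(-9)**2 = 3357 - 1*81 = 3357 - 81 = 3276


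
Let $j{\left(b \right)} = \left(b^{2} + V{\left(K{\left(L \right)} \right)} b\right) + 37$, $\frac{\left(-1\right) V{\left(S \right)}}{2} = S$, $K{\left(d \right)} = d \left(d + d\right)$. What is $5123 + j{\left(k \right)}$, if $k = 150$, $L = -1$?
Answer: $27060$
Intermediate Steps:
$K{\left(d \right)} = 2 d^{2}$ ($K{\left(d \right)} = d 2 d = 2 d^{2}$)
$V{\left(S \right)} = - 2 S$
$j{\left(b \right)} = 37 + b^{2} - 4 b$ ($j{\left(b \right)} = \left(b^{2} + - 2 \cdot 2 \left(-1\right)^{2} b\right) + 37 = \left(b^{2} + - 2 \cdot 2 \cdot 1 b\right) + 37 = \left(b^{2} + \left(-2\right) 2 b\right) + 37 = \left(b^{2} - 4 b\right) + 37 = 37 + b^{2} - 4 b$)
$5123 + j{\left(k \right)} = 5123 + \left(37 + 150^{2} - 600\right) = 5123 + \left(37 + 22500 - 600\right) = 5123 + 21937 = 27060$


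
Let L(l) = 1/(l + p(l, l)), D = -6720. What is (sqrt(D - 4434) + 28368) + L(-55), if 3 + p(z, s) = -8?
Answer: 1872287/66 + 13*I*sqrt(66) ≈ 28368.0 + 105.61*I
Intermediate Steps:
p(z, s) = -11 (p(z, s) = -3 - 8 = -11)
L(l) = 1/(-11 + l) (L(l) = 1/(l - 11) = 1/(-11 + l))
(sqrt(D - 4434) + 28368) + L(-55) = (sqrt(-6720 - 4434) + 28368) + 1/(-11 - 55) = (sqrt(-11154) + 28368) + 1/(-66) = (13*I*sqrt(66) + 28368) - 1/66 = (28368 + 13*I*sqrt(66)) - 1/66 = 1872287/66 + 13*I*sqrt(66)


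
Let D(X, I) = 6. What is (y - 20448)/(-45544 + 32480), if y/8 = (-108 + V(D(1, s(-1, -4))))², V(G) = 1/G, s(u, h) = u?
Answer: -326593/58788 ≈ -5.5554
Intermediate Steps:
y = 837218/9 (y = 8*(-108 + 1/6)² = 8*(-108 + ⅙)² = 8*(-647/6)² = 8*(418609/36) = 837218/9 ≈ 93024.)
(y - 20448)/(-45544 + 32480) = (837218/9 - 20448)/(-45544 + 32480) = (653186/9)/(-13064) = (653186/9)*(-1/13064) = -326593/58788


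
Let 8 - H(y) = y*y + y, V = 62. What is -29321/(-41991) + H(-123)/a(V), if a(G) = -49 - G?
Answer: 211011883/1553667 ≈ 135.82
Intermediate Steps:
H(y) = 8 - y - y² (H(y) = 8 - (y*y + y) = 8 - (y² + y) = 8 - (y + y²) = 8 + (-y - y²) = 8 - y - y²)
-29321/(-41991) + H(-123)/a(V) = -29321/(-41991) + (8 - 1*(-123) - 1*(-123)²)/(-49 - 1*62) = -29321*(-1/41991) + (8 + 123 - 1*15129)/(-49 - 62) = 29321/41991 + (8 + 123 - 15129)/(-111) = 29321/41991 - 14998*(-1/111) = 29321/41991 + 14998/111 = 211011883/1553667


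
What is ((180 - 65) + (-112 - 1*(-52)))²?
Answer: 3025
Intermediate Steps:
((180 - 65) + (-112 - 1*(-52)))² = (115 + (-112 + 52))² = (115 - 60)² = 55² = 3025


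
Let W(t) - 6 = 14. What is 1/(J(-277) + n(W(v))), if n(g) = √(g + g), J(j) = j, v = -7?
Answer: -277/76689 - 2*√10/76689 ≈ -0.0036945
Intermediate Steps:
W(t) = 20 (W(t) = 6 + 14 = 20)
n(g) = √2*√g (n(g) = √(2*g) = √2*√g)
1/(J(-277) + n(W(v))) = 1/(-277 + √2*√20) = 1/(-277 + √2*(2*√5)) = 1/(-277 + 2*√10)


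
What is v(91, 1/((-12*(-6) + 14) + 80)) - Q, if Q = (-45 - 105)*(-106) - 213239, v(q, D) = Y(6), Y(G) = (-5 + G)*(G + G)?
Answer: 197351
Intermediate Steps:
Y(G) = 2*G*(-5 + G) (Y(G) = (-5 + G)*(2*G) = 2*G*(-5 + G))
v(q, D) = 12 (v(q, D) = 2*6*(-5 + 6) = 2*6*1 = 12)
Q = -197339 (Q = -150*(-106) - 213239 = 15900 - 213239 = -197339)
v(91, 1/((-12*(-6) + 14) + 80)) - Q = 12 - 1*(-197339) = 12 + 197339 = 197351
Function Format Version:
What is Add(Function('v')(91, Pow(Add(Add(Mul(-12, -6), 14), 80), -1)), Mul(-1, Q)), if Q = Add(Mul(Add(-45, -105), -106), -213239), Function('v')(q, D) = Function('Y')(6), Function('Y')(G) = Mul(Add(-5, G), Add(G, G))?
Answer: 197351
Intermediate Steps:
Function('Y')(G) = Mul(2, G, Add(-5, G)) (Function('Y')(G) = Mul(Add(-5, G), Mul(2, G)) = Mul(2, G, Add(-5, G)))
Function('v')(q, D) = 12 (Function('v')(q, D) = Mul(2, 6, Add(-5, 6)) = Mul(2, 6, 1) = 12)
Q = -197339 (Q = Add(Mul(-150, -106), -213239) = Add(15900, -213239) = -197339)
Add(Function('v')(91, Pow(Add(Add(Mul(-12, -6), 14), 80), -1)), Mul(-1, Q)) = Add(12, Mul(-1, -197339)) = Add(12, 197339) = 197351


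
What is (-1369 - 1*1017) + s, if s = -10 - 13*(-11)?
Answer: -2253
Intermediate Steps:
s = 133 (s = -10 + 143 = 133)
(-1369 - 1*1017) + s = (-1369 - 1*1017) + 133 = (-1369 - 1017) + 133 = -2386 + 133 = -2253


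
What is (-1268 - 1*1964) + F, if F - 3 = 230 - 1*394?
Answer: -3393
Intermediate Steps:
F = -161 (F = 3 + (230 - 1*394) = 3 + (230 - 394) = 3 - 164 = -161)
(-1268 - 1*1964) + F = (-1268 - 1*1964) - 161 = (-1268 - 1964) - 161 = -3232 - 161 = -3393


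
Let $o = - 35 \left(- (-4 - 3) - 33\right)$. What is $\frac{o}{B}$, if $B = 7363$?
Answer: $\frac{910}{7363} \approx 0.12359$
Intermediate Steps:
$o = 910$ ($o = - 35 \left(\left(-1\right) \left(-7\right) - 33\right) = - 35 \left(7 - 33\right) = \left(-35\right) \left(-26\right) = 910$)
$\frac{o}{B} = \frac{910}{7363}$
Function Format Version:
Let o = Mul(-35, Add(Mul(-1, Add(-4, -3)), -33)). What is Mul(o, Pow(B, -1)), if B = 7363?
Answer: Rational(910, 7363) ≈ 0.12359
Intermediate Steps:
o = 910 (o = Mul(-35, Add(Mul(-1, -7), -33)) = Mul(-35, Add(7, -33)) = Mul(-35, -26) = 910)
Mul(o, Pow(B, -1)) = Mul(910, Pow(7363, -1)) = Mul(910, Rational(1, 7363)) = Rational(910, 7363)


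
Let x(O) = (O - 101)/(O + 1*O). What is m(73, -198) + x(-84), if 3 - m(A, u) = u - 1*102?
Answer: 51089/168 ≈ 304.10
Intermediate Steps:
m(A, u) = 105 - u (m(A, u) = 3 - (u - 1*102) = 3 - (u - 102) = 3 - (-102 + u) = 3 + (102 - u) = 105 - u)
x(O) = (-101 + O)/(2*O) (x(O) = (-101 + O)/(O + O) = (-101 + O)/((2*O)) = (-101 + O)*(1/(2*O)) = (-101 + O)/(2*O))
m(73, -198) + x(-84) = (105 - 1*(-198)) + (1/2)*(-101 - 84)/(-84) = (105 + 198) + (1/2)*(-1/84)*(-185) = 303 + 185/168 = 51089/168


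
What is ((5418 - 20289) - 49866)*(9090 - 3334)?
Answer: -372626172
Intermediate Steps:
((5418 - 20289) - 49866)*(9090 - 3334) = (-14871 - 49866)*5756 = -64737*5756 = -372626172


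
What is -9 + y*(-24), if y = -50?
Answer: 1191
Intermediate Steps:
-9 + y*(-24) = -9 - 50*(-24) = -9 + 1200 = 1191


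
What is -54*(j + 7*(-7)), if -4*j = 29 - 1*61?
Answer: 2214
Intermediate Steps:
j = 8 (j = -(29 - 1*61)/4 = -(29 - 61)/4 = -¼*(-32) = 8)
-54*(j + 7*(-7)) = -54*(8 + 7*(-7)) = -54*(8 - 49) = -54*(-41) = 2214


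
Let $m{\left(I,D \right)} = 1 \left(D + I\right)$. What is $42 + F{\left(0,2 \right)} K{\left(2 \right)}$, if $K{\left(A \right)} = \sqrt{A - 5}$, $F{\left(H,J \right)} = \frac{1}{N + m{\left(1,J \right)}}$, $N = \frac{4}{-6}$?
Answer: $42 + \frac{3 i \sqrt{3}}{7} \approx 42.0 + 0.74231 i$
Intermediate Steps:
$m{\left(I,D \right)} = D + I$
$N = - \frac{2}{3}$ ($N = 4 \left(- \frac{1}{6}\right) = - \frac{2}{3} \approx -0.66667$)
$F{\left(H,J \right)} = \frac{1}{\frac{1}{3} + J}$ ($F{\left(H,J \right)} = \frac{1}{- \frac{2}{3} + \left(J + 1\right)} = \frac{1}{- \frac{2}{3} + \left(1 + J\right)} = \frac{1}{\frac{1}{3} + J}$)
$K{\left(A \right)} = \sqrt{-5 + A}$
$42 + F{\left(0,2 \right)} K{\left(2 \right)} = 42 + \frac{3}{1 + 3 \cdot 2} \sqrt{-5 + 2} = 42 + \frac{3}{1 + 6} \sqrt{-3} = 42 + \frac{3}{7} i \sqrt{3} = 42 + 3 \cdot \frac{1}{7} i \sqrt{3} = 42 + \frac{3 i \sqrt{3}}{7}$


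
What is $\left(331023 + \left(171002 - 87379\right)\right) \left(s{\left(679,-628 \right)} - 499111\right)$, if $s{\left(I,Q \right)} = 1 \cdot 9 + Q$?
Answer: $-207211045580$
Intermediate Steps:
$s{\left(I,Q \right)} = 9 + Q$
$\left(331023 + \left(171002 - 87379\right)\right) \left(s{\left(679,-628 \right)} - 499111\right) = \left(331023 + \left(171002 - 87379\right)\right) \left(\left(9 - 628\right) - 499111\right) = \left(331023 + \left(171002 - 87379\right)\right) \left(-619 - 499111\right) = \left(331023 + 83623\right) \left(-499730\right) = 414646 \left(-499730\right) = -207211045580$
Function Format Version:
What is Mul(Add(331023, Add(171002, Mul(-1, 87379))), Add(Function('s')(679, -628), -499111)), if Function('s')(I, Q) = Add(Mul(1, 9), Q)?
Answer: -207211045580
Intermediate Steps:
Function('s')(I, Q) = Add(9, Q)
Mul(Add(331023, Add(171002, Mul(-1, 87379))), Add(Function('s')(679, -628), -499111)) = Mul(Add(331023, Add(171002, Mul(-1, 87379))), Add(Add(9, -628), -499111)) = Mul(Add(331023, Add(171002, -87379)), Add(-619, -499111)) = Mul(Add(331023, 83623), -499730) = Mul(414646, -499730) = -207211045580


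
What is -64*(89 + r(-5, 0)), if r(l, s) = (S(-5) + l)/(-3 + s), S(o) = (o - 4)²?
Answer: -12224/3 ≈ -4074.7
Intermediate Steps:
S(o) = (-4 + o)²
r(l, s) = (81 + l)/(-3 + s) (r(l, s) = ((-4 - 5)² + l)/(-3 + s) = ((-9)² + l)/(-3 + s) = (81 + l)/(-3 + s))
-64*(89 + r(-5, 0)) = -64*(89 + (81 - 5)/(-3 + 0)) = -64*(89 + 76/(-3)) = -64*(89 - ⅓*76) = -64*(89 - 76/3) = -64*191/3 = -12224/3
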